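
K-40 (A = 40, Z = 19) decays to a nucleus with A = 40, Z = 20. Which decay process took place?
ΔA = 0, ΔZ = +1 ⇒ beta-minus decay (β⁻)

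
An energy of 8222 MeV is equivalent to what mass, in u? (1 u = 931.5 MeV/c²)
m = E/c² = 8.827 u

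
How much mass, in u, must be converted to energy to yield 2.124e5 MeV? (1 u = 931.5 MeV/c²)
m = E/c² = 228 u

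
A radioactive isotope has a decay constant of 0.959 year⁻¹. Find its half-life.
t½ = ln(2)/λ = 0.7228 years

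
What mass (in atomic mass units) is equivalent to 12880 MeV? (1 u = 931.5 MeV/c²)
m = E/c² = 13.83 u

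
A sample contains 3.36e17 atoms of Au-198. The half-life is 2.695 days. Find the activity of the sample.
A = λN = 8.642e16 decays/day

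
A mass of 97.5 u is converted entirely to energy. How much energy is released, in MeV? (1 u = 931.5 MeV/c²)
E = mc² = 90820 MeV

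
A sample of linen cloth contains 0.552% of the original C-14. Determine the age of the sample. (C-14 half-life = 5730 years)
Age = t½ × log₂(1/ratio) = 42980 years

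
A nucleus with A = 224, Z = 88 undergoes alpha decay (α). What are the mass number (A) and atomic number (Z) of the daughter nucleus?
Daughter: A = 220, Z = 86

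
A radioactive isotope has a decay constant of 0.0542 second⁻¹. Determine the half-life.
t½ = ln(2)/λ = 12.79 seconds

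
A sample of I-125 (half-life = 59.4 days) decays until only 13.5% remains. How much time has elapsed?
t = t½ × log₂(N₀/N) = 171.6 days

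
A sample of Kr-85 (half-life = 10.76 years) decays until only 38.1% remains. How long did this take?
t = t½ × log₂(N₀/N) = 14.98 years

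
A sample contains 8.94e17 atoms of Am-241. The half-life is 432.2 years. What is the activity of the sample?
A = λN = 1.434e15 decays/year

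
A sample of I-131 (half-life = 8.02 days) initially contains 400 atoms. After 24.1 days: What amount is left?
N = N₀(1/2)^(t/t½) = 49.83 atoms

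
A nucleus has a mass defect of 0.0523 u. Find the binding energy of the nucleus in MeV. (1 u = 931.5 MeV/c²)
B.E. = Δm × 931.5 = 48.72 MeV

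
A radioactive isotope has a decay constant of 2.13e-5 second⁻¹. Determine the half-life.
t½ = ln(2)/λ = 32540 seconds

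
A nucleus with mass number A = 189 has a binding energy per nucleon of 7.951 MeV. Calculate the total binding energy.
B.E. = 7.951 × 189 = 1503 MeV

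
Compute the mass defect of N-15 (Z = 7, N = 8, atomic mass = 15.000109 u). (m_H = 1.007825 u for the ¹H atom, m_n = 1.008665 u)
Δm = Z·m_H + N·m_n − M = 0.124 u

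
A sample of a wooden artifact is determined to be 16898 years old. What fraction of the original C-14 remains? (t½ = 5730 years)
N/N₀ = (1/2)^(t/t½) = 0.1295 = 12.9%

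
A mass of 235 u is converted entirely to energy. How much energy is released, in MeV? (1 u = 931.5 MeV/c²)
E = mc² = 2.189e5 MeV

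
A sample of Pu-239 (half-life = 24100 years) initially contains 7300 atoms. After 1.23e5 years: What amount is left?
N = N₀(1/2)^(t/t½) = 212.3 atoms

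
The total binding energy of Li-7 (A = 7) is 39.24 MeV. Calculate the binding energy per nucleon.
B.E./A = 39.24/7 = 5.606 MeV/nucleon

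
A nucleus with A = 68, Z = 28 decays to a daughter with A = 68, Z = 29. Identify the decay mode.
ΔA = 0, ΔZ = +1 ⇒ beta-minus decay (β⁻)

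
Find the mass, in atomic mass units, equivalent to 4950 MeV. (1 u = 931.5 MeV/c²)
m = E/c² = 5.314 u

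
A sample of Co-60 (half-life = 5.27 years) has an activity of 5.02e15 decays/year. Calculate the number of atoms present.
N = A/λ = 3.817e16 atoms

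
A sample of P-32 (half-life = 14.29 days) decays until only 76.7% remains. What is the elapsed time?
t = t½ × log₂(N₀/N) = 5.469 days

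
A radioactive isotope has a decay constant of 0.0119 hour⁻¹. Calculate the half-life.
t½ = ln(2)/λ = 58.25 hours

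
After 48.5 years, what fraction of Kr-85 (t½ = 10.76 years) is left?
N/N₀ = (1/2)^(t/t½) = 0.04397 = 4.4%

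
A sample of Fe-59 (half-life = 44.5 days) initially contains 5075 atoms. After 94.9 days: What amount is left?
N = N₀(1/2)^(t/t½) = 1157 atoms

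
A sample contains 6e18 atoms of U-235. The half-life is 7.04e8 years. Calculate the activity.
A = λN = 5.908e9 decays/year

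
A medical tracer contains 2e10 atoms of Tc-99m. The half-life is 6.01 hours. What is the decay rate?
A = λN = 2.307e9 decays/hour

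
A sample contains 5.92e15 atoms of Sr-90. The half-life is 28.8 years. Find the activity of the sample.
A = λN = 1.425e14 decays/year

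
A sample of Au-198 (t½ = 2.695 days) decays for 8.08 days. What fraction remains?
N/N₀ = (1/2)^(t/t½) = 0.1252 = 12.5%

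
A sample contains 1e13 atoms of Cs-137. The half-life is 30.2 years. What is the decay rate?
A = λN = 2.295e11 decays/year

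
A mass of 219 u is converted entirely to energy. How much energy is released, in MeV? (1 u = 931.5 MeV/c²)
E = mc² = 2.04e5 MeV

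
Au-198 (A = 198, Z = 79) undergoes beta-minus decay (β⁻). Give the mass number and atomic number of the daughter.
Daughter: A = 198, Z = 80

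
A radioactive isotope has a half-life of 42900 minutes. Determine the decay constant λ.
λ = ln(2)/t½ = 1.616e-5 minute⁻¹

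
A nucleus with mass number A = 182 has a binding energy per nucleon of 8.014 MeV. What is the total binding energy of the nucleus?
B.E. = 8.014 × 182 = 1459 MeV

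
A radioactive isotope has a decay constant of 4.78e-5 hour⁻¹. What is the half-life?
t½ = ln(2)/λ = 14500 hours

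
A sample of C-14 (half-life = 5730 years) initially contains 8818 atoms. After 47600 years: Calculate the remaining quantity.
N = N₀(1/2)^(t/t½) = 27.84 atoms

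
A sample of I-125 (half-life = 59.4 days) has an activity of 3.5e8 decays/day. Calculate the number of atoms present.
N = A/λ = 2.999e10 atoms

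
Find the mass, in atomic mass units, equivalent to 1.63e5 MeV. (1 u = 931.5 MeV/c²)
m = E/c² = 175 u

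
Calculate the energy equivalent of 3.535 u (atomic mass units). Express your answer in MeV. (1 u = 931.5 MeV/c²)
E = mc² = 3293 MeV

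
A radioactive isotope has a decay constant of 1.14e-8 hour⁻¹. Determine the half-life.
t½ = ln(2)/λ = 6.08e7 hours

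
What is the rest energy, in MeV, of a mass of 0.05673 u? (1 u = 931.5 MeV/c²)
E = mc² = 52.84 MeV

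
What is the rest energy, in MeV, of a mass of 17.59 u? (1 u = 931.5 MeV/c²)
E = mc² = 16390 MeV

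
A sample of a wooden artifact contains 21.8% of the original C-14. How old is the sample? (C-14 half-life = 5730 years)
Age = t½ × log₂(1/ratio) = 12590 years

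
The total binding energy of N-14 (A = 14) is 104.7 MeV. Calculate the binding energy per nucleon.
B.E./A = 104.7/14 = 7.479 MeV/nucleon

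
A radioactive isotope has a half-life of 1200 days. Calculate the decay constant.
λ = ln(2)/t½ = 5.776e-4 day⁻¹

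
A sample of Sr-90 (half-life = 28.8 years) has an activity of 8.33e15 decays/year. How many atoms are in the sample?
N = A/λ = 3.461e17 atoms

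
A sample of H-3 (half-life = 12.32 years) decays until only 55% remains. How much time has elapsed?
t = t½ × log₂(N₀/N) = 10.63 years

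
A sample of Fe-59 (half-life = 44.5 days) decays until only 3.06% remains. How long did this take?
t = t½ × log₂(N₀/N) = 223.8 days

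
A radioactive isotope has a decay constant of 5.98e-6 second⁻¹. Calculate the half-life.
t½ = ln(2)/λ = 1.159e5 seconds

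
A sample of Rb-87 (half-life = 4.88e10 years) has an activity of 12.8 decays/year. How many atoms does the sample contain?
N = A/λ = 9.012e11 atoms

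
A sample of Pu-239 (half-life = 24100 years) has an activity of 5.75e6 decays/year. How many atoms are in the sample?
N = A/λ = 1.999e11 atoms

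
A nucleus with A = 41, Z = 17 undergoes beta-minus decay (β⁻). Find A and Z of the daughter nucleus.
Daughter: A = 41, Z = 18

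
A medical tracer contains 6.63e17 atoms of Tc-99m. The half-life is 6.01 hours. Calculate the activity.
A = λN = 7.647e16 decays/hour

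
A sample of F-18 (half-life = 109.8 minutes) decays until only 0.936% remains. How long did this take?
t = t½ × log₂(N₀/N) = 740 minutes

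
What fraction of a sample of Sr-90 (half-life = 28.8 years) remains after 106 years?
N/N₀ = (1/2)^(t/t½) = 0.07799 = 7.8%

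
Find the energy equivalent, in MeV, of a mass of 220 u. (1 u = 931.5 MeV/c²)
E = mc² = 2.049e5 MeV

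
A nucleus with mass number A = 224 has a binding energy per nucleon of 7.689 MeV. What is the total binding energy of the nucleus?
B.E. = 7.689 × 224 = 1722 MeV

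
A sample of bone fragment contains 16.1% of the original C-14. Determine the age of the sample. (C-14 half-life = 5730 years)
Age = t½ × log₂(1/ratio) = 15100 years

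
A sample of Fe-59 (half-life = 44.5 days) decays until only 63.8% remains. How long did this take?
t = t½ × log₂(N₀/N) = 28.85 days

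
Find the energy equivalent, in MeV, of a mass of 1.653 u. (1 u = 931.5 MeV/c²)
E = mc² = 1540 MeV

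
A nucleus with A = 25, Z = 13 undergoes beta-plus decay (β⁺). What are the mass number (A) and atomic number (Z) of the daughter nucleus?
Daughter: A = 25, Z = 12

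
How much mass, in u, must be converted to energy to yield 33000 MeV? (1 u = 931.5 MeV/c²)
m = E/c² = 35.43 u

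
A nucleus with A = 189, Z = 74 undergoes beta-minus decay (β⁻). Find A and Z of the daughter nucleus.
Daughter: A = 189, Z = 75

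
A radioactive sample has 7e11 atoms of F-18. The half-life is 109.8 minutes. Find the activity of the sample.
A = λN = 4.419e9 decays/minute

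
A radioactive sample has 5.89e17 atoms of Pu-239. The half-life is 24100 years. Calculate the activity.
A = λN = 1.694e13 decays/year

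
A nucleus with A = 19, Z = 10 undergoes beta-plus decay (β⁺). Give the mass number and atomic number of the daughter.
Daughter: A = 19, Z = 9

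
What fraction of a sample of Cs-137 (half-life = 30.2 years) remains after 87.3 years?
N/N₀ = (1/2)^(t/t½) = 0.1348 = 13.5%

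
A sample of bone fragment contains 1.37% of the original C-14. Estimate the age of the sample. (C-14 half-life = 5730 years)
Age = t½ × log₂(1/ratio) = 35470 years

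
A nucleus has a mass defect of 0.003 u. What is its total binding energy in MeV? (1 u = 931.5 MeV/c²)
B.E. = Δm × 931.5 = 2.795 MeV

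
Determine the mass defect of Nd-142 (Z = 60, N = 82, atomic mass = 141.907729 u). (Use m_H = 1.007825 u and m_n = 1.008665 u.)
Δm = Z·m_H + N·m_n − M = 1.272 u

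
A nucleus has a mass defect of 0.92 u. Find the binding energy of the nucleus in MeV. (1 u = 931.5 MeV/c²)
B.E. = Δm × 931.5 = 857 MeV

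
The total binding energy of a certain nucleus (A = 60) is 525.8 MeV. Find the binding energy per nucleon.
B.E./A = 525.8/60 = 8.763 MeV/nucleon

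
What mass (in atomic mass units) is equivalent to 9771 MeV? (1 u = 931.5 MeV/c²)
m = E/c² = 10.49 u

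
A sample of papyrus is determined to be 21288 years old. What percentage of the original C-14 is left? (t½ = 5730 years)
N/N₀ = (1/2)^(t/t½) = 0.07614 = 7.61%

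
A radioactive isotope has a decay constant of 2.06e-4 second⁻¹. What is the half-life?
t½ = ln(2)/λ = 3365 seconds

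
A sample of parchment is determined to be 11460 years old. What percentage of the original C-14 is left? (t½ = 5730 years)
N/N₀ = (1/2)^(t/t½) = 0.25 = 25%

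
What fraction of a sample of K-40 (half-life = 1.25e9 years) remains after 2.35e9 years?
N/N₀ = (1/2)^(t/t½) = 0.2717 = 27.2%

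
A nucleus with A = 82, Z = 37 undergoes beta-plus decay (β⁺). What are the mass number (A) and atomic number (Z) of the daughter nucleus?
Daughter: A = 82, Z = 36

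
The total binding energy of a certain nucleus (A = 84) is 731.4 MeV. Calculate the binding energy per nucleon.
B.E./A = 731.4/84 = 8.707 MeV/nucleon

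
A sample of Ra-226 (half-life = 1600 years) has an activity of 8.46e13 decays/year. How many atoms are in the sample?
N = A/λ = 1.953e17 atoms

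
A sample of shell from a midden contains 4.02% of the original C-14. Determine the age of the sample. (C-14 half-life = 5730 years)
Age = t½ × log₂(1/ratio) = 26570 years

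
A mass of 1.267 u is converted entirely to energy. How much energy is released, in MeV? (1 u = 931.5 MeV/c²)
E = mc² = 1180 MeV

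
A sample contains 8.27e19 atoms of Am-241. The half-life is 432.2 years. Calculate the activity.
A = λN = 1.326e17 decays/year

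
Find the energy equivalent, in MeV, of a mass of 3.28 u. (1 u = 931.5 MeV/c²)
E = mc² = 3055 MeV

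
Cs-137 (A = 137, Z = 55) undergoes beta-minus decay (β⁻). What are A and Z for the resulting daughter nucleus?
Daughter: A = 137, Z = 56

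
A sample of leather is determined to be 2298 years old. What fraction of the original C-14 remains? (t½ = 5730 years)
N/N₀ = (1/2)^(t/t½) = 0.7573 = 75.7%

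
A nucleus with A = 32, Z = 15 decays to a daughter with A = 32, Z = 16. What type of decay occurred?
ΔA = 0, ΔZ = +1 ⇒ beta-minus decay (β⁻)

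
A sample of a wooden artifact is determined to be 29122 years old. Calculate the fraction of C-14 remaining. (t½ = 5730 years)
N/N₀ = (1/2)^(t/t½) = 0.02952 = 2.95%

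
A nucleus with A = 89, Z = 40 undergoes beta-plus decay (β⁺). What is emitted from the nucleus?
β⁺: positron (e⁺) + neutrino (νₑ)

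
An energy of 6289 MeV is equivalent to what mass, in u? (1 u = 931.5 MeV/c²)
m = E/c² = 6.751 u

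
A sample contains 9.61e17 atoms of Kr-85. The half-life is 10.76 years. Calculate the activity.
A = λN = 6.191e16 decays/year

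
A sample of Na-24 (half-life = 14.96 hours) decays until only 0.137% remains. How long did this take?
t = t½ × log₂(N₀/N) = 142.3 hours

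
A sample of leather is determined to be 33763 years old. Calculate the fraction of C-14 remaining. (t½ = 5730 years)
N/N₀ = (1/2)^(t/t½) = 0.01684 = 1.68%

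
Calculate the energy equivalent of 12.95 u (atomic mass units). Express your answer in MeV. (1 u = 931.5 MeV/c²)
E = mc² = 12060 MeV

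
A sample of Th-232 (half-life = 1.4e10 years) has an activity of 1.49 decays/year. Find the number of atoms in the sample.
N = A/λ = 3.009e10 atoms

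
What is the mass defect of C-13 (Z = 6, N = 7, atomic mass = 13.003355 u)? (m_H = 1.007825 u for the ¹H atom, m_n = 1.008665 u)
Δm = Z·m_H + N·m_n − M = 0.1043 u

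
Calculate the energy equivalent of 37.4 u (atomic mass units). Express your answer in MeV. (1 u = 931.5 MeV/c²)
E = mc² = 34840 MeV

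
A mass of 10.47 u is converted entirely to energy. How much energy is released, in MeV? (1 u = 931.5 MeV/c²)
E = mc² = 9753 MeV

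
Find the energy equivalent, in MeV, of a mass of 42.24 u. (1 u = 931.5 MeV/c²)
E = mc² = 39350 MeV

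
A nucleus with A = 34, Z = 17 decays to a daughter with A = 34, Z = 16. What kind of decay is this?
ΔA = 0, ΔZ = -1 ⇒ beta-plus decay (β⁺) or electron capture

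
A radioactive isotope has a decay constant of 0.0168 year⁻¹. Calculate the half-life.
t½ = ln(2)/λ = 41.26 years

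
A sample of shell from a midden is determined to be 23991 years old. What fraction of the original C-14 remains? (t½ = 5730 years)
N/N₀ = (1/2)^(t/t½) = 0.05491 = 5.49%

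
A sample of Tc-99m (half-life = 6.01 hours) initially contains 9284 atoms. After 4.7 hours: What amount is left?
N = N₀(1/2)^(t/t½) = 5399 atoms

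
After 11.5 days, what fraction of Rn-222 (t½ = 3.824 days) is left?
N/N₀ = (1/2)^(t/t½) = 0.1244 = 12.4%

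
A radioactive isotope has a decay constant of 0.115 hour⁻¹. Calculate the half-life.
t½ = ln(2)/λ = 6.027 hours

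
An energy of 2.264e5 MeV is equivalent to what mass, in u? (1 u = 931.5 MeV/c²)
m = E/c² = 243 u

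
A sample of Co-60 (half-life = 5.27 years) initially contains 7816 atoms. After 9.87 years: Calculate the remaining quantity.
N = N₀(1/2)^(t/t½) = 2134 atoms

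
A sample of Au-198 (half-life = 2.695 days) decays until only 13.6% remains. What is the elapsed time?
t = t½ × log₂(N₀/N) = 7.757 days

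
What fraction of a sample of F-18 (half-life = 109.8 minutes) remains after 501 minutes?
N/N₀ = (1/2)^(t/t½) = 0.04231 = 4.23%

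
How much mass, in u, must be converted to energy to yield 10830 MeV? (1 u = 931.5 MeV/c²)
m = E/c² = 11.63 u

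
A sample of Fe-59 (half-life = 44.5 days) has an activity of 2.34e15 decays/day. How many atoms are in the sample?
N = A/λ = 1.502e17 atoms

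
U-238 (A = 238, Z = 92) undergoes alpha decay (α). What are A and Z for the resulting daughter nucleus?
Daughter: A = 234, Z = 90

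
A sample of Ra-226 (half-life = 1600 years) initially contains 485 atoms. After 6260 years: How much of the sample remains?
N = N₀(1/2)^(t/t½) = 32.21 atoms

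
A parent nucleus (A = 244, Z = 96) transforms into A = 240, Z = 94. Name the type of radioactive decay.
ΔA = -4, ΔZ = -2 ⇒ alpha decay (α)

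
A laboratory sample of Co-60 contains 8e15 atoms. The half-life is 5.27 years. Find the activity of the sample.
A = λN = 1.052e15 decays/year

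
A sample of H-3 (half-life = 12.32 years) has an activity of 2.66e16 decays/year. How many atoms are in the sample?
N = A/λ = 4.728e17 atoms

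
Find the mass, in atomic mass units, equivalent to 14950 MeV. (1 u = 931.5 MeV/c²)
m = E/c² = 16.05 u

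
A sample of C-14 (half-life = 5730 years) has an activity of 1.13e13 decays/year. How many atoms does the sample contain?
N = A/λ = 9.341e16 atoms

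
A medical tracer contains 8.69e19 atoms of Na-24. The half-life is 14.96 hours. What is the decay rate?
A = λN = 4.026e18 decays/hour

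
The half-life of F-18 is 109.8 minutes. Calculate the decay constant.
λ = ln(2)/t½ = 0.006313 minute⁻¹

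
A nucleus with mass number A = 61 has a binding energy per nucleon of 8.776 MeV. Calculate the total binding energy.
B.E. = 8.776 × 61 = 535.3 MeV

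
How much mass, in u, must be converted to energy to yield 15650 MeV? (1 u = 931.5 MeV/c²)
m = E/c² = 16.8 u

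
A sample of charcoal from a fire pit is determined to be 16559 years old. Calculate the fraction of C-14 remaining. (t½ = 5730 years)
N/N₀ = (1/2)^(t/t½) = 0.1349 = 13.5%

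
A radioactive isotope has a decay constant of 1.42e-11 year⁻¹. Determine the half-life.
t½ = ln(2)/λ = 4.881e10 years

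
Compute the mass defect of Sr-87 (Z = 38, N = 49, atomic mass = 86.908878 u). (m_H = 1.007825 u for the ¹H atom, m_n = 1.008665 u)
Δm = Z·m_H + N·m_n − M = 0.8131 u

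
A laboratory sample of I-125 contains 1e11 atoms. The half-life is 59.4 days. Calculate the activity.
A = λN = 1.167e9 decays/day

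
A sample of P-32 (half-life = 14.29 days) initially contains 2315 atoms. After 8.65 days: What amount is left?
N = N₀(1/2)^(t/t½) = 1522 atoms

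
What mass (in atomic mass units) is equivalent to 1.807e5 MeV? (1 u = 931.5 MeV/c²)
m = E/c² = 194 u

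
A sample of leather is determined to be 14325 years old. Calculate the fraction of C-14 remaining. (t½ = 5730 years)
N/N₀ = (1/2)^(t/t½) = 0.1768 = 17.7%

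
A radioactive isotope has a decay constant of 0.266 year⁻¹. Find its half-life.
t½ = ln(2)/λ = 2.606 years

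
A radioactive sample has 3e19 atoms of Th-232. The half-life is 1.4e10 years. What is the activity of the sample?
A = λN = 1.485e9 decays/year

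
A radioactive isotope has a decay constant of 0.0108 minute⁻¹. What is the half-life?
t½ = ln(2)/λ = 64.18 minutes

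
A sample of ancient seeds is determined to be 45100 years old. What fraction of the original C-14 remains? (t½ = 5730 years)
N/N₀ = (1/2)^(t/t½) = 0.004272 = 0.427%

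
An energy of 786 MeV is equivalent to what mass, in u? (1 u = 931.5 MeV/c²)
m = E/c² = 0.8438 u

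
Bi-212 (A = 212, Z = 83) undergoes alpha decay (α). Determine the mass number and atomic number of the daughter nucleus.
Daughter: A = 208, Z = 81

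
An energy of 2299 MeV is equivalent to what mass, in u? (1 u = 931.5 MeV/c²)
m = E/c² = 2.468 u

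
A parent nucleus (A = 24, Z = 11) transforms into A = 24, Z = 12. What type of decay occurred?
ΔA = 0, ΔZ = +1 ⇒ beta-minus decay (β⁻)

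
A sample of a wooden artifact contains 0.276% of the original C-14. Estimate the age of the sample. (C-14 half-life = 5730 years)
Age = t½ × log₂(1/ratio) = 48710 years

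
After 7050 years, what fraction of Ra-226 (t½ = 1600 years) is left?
N/N₀ = (1/2)^(t/t½) = 0.04716 = 4.72%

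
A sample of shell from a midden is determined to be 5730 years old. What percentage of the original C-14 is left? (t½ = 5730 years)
N/N₀ = (1/2)^(t/t½) = 0.5 = 50%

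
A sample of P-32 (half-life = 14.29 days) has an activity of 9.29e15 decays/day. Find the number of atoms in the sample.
N = A/λ = 1.915e17 atoms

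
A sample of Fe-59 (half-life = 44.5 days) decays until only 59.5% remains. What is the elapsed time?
t = t½ × log₂(N₀/N) = 33.33 days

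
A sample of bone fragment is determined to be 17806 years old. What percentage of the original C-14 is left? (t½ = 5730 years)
N/N₀ = (1/2)^(t/t½) = 0.116 = 11.6%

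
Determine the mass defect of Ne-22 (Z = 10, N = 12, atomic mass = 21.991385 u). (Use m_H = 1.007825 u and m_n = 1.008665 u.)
Δm = Z·m_H + N·m_n − M = 0.1908 u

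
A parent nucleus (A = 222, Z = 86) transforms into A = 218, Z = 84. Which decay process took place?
ΔA = -4, ΔZ = -2 ⇒ alpha decay (α)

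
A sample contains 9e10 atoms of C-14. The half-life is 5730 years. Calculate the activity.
A = λN = 1.089e7 decays/year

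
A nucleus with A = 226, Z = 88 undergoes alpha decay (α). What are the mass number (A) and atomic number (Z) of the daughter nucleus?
Daughter: A = 222, Z = 86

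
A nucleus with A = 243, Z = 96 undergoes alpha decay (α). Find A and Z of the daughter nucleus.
Daughter: A = 239, Z = 94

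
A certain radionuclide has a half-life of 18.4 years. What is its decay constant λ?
λ = ln(2)/t½ = 0.03767 year⁻¹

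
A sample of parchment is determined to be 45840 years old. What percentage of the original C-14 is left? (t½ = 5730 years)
N/N₀ = (1/2)^(t/t½) = 0.003906 = 0.391%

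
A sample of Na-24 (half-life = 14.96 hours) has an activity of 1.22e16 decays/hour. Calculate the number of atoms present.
N = A/λ = 2.633e17 atoms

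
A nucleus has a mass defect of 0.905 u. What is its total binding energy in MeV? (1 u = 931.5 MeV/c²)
B.E. = Δm × 931.5 = 843 MeV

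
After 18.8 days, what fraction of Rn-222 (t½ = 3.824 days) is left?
N/N₀ = (1/2)^(t/t½) = 0.03312 = 3.31%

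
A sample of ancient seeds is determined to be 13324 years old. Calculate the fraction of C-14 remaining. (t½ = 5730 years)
N/N₀ = (1/2)^(t/t½) = 0.1995 = 20%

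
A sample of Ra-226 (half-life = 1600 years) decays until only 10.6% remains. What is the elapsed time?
t = t½ × log₂(N₀/N) = 5181 years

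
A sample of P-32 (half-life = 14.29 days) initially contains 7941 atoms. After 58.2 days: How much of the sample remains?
N = N₀(1/2)^(t/t½) = 471.9 atoms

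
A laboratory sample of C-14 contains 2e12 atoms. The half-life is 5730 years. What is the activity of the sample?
A = λN = 2.419e8 decays/year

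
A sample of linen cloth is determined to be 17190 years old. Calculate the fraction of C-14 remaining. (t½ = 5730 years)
N/N₀ = (1/2)^(t/t½) = 0.125 = 12.5%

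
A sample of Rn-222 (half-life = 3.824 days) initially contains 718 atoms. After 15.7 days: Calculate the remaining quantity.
N = N₀(1/2)^(t/t½) = 41.71 atoms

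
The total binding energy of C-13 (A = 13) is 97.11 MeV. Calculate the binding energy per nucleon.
B.E./A = 97.11/13 = 7.47 MeV/nucleon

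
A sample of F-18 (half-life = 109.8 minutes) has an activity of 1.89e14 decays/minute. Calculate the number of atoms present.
N = A/λ = 2.994e16 atoms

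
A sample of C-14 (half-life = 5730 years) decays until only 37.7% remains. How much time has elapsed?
t = t½ × log₂(N₀/N) = 8064 years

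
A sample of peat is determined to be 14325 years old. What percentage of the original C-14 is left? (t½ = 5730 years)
N/N₀ = (1/2)^(t/t½) = 0.1768 = 17.7%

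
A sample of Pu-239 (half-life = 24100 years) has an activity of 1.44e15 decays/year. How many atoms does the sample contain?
N = A/λ = 5.007e19 atoms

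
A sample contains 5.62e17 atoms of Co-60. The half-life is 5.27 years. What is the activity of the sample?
A = λN = 7.392e16 decays/year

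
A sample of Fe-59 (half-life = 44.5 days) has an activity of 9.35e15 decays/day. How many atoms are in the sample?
N = A/λ = 6.003e17 atoms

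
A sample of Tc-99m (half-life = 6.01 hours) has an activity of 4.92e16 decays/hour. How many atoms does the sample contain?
N = A/λ = 4.266e17 atoms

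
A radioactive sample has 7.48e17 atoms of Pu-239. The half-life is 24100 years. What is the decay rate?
A = λN = 2.151e13 decays/year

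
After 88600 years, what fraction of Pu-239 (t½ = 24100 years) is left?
N/N₀ = (1/2)^(t/t½) = 0.07822 = 7.82%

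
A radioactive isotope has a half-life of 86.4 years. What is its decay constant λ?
λ = ln(2)/t½ = 0.008023 year⁻¹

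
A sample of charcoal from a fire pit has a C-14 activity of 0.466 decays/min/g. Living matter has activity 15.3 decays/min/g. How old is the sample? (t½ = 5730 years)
Age = t½ × log₂(A₀/A) = 28860 years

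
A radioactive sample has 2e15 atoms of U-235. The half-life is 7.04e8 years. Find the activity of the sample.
A = λN = 1.969e6 decays/year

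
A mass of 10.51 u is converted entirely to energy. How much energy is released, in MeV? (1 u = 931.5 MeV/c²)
E = mc² = 9790 MeV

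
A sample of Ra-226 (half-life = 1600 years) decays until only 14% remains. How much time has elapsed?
t = t½ × log₂(N₀/N) = 4538 years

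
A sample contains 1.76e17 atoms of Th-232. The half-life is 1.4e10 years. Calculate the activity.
A = λN = 8.714e6 decays/year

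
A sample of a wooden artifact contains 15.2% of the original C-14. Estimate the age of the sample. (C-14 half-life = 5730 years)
Age = t½ × log₂(1/ratio) = 15570 years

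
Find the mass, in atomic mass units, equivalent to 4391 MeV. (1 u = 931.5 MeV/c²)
m = E/c² = 4.714 u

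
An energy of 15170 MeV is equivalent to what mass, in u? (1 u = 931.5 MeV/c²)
m = E/c² = 16.29 u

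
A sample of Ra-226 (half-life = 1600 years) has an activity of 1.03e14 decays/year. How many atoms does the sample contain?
N = A/λ = 2.378e17 atoms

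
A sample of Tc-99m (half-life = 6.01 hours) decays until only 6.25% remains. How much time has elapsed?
t = t½ × log₂(N₀/N) = 24.04 hours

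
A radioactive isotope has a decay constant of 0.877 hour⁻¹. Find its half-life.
t½ = ln(2)/λ = 0.7904 hours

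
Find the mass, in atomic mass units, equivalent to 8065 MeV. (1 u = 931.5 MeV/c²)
m = E/c² = 8.658 u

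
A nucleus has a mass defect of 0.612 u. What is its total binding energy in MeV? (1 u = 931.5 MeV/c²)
B.E. = Δm × 931.5 = 570.1 MeV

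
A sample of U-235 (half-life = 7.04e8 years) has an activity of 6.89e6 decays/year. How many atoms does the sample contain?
N = A/λ = 6.998e15 atoms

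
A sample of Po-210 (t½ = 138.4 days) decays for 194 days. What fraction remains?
N/N₀ = (1/2)^(t/t½) = 0.3785 = 37.8%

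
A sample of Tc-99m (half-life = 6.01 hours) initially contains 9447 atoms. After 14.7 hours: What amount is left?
N = N₀(1/2)^(t/t½) = 1734 atoms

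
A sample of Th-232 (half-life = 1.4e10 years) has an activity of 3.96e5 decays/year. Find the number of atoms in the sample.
N = A/λ = 7.998e15 atoms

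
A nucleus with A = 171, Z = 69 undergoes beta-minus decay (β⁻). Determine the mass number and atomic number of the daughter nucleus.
Daughter: A = 171, Z = 70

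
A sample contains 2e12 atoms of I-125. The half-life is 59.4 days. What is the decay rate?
A = λN = 2.334e10 decays/day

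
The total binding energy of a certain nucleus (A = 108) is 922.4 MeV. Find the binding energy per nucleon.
B.E./A = 922.4/108 = 8.541 MeV/nucleon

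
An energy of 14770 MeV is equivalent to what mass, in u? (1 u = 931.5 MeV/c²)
m = E/c² = 15.86 u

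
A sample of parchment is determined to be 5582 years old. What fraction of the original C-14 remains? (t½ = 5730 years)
N/N₀ = (1/2)^(t/t½) = 0.509 = 50.9%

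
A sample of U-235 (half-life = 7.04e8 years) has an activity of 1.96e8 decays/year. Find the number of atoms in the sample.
N = A/λ = 1.991e17 atoms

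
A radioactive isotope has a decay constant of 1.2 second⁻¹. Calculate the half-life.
t½ = ln(2)/λ = 0.5776 seconds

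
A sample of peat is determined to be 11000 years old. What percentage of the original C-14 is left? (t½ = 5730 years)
N/N₀ = (1/2)^(t/t½) = 0.2643 = 26.4%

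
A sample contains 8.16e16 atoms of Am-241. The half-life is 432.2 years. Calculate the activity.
A = λN = 1.309e14 decays/year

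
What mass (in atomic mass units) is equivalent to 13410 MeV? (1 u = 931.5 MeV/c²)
m = E/c² = 14.4 u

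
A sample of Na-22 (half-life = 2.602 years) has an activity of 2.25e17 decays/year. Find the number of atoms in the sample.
N = A/λ = 8.446e17 atoms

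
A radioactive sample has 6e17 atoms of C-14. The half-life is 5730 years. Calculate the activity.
A = λN = 7.258e13 decays/year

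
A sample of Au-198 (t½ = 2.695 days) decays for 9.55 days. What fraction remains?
N/N₀ = (1/2)^(t/t½) = 0.08576 = 8.58%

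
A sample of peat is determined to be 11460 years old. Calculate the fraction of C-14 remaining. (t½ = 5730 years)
N/N₀ = (1/2)^(t/t½) = 0.25 = 25%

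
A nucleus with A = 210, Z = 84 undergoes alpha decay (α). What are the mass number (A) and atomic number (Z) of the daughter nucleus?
Daughter: A = 206, Z = 82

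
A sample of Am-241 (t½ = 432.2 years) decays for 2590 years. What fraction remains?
N/N₀ = (1/2)^(t/t½) = 0.01571 = 1.57%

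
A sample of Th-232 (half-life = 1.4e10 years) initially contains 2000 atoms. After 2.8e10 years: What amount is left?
N = N₀(1/2)^(t/t½) = 500 atoms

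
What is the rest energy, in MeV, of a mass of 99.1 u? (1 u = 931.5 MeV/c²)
E = mc² = 92310 MeV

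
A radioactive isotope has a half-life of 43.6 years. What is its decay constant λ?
λ = ln(2)/t½ = 0.0159 year⁻¹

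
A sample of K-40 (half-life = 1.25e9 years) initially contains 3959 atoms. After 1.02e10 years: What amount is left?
N = N₀(1/2)^(t/t½) = 13.84 atoms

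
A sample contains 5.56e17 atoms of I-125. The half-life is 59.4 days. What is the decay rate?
A = λN = 6.488e15 decays/day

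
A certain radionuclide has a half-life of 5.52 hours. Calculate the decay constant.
λ = ln(2)/t½ = 0.1256 hour⁻¹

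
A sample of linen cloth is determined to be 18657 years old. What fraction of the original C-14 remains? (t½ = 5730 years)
N/N₀ = (1/2)^(t/t½) = 0.1047 = 10.5%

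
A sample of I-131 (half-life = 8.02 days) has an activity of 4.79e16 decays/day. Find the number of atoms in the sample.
N = A/λ = 5.542e17 atoms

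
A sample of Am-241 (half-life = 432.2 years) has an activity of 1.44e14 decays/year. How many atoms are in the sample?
N = A/λ = 8.979e16 atoms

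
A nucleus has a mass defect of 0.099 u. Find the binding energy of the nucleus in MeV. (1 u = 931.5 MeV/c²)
B.E. = Δm × 931.5 = 92.22 MeV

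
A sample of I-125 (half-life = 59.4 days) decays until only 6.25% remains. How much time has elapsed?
t = t½ × log₂(N₀/N) = 237.6 days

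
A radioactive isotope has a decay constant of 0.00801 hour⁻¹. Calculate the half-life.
t½ = ln(2)/λ = 86.54 hours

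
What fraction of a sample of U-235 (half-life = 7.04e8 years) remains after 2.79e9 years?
N/N₀ = (1/2)^(t/t½) = 0.06412 = 6.41%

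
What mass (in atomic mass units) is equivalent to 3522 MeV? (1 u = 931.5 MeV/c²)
m = E/c² = 3.781 u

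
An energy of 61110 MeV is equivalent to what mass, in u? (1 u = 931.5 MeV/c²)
m = E/c² = 65.6 u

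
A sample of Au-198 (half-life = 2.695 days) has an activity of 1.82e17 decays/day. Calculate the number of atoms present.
N = A/λ = 7.076e17 atoms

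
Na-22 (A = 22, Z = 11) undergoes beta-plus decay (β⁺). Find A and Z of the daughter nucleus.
Daughter: A = 22, Z = 10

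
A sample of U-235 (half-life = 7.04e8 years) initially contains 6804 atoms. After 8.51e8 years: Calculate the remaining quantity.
N = N₀(1/2)^(t/t½) = 2944 atoms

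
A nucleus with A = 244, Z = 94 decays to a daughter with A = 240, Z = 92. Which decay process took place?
ΔA = -4, ΔZ = -2 ⇒ alpha decay (α)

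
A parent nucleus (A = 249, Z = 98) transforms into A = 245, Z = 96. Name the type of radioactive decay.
ΔA = -4, ΔZ = -2 ⇒ alpha decay (α)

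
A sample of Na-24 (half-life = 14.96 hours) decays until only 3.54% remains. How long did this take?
t = t½ × log₂(N₀/N) = 72.11 hours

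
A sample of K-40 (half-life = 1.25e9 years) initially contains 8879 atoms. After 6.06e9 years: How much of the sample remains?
N = N₀(1/2)^(t/t½) = 308.3 atoms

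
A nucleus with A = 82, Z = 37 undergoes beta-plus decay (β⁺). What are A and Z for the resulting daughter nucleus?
Daughter: A = 82, Z = 36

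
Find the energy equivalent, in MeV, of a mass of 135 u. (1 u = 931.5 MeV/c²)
E = mc² = 1.258e5 MeV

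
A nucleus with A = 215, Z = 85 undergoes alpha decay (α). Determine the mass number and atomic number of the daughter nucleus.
Daughter: A = 211, Z = 83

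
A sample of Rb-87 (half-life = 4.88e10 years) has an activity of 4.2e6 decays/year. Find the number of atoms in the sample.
N = A/λ = 2.957e17 atoms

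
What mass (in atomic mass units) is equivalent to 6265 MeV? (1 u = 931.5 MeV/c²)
m = E/c² = 6.726 u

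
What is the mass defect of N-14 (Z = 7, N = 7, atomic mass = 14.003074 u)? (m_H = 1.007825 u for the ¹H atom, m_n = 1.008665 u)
Δm = Z·m_H + N·m_n − M = 0.1124 u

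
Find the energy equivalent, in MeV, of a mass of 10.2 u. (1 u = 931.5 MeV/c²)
E = mc² = 9501 MeV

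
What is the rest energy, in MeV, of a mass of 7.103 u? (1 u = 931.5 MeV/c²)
E = mc² = 6616 MeV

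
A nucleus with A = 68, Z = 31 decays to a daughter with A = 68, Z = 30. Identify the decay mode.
ΔA = 0, ΔZ = -1 ⇒ beta-plus decay (β⁺) or electron capture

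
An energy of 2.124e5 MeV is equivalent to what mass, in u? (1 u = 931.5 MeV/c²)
m = E/c² = 228 u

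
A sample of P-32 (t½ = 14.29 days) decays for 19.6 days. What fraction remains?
N/N₀ = (1/2)^(t/t½) = 0.3865 = 38.6%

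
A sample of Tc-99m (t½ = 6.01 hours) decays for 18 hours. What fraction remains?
N/N₀ = (1/2)^(t/t½) = 0.1254 = 12.5%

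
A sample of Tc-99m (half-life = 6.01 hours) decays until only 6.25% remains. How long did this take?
t = t½ × log₂(N₀/N) = 24.04 hours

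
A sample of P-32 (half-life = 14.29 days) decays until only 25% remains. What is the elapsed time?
t = t½ × log₂(N₀/N) = 28.58 days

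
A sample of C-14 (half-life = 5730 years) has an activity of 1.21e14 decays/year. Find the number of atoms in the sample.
N = A/λ = 1e18 atoms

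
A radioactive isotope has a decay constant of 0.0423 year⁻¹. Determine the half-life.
t½ = ln(2)/λ = 16.39 years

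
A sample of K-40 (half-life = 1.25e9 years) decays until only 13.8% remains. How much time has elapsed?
t = t½ × log₂(N₀/N) = 3.572e9 years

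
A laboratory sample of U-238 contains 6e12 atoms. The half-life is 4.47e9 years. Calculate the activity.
A = λN = 930.4 decays/year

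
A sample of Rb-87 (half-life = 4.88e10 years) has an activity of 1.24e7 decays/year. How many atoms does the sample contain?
N = A/λ = 8.73e17 atoms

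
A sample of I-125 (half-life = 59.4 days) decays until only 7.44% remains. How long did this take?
t = t½ × log₂(N₀/N) = 222.7 days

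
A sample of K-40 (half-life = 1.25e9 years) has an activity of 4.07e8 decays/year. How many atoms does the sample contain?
N = A/λ = 7.34e17 atoms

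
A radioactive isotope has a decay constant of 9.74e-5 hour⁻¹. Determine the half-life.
t½ = ln(2)/λ = 7117 hours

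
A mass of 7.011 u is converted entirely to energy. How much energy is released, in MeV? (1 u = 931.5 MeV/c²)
E = mc² = 6531 MeV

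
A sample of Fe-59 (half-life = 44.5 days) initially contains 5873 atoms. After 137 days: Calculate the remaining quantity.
N = N₀(1/2)^(t/t½) = 695.2 atoms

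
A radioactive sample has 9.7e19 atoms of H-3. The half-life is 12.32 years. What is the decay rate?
A = λN = 5.457e18 decays/year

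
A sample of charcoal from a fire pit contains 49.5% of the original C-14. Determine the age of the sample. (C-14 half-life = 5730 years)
Age = t½ × log₂(1/ratio) = 5813 years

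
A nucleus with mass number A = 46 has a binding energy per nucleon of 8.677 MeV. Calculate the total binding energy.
B.E. = 8.677 × 46 = 399.1 MeV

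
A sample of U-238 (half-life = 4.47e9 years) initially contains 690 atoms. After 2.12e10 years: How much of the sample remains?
N = N₀(1/2)^(t/t½) = 25.77 atoms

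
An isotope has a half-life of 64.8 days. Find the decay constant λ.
λ = ln(2)/t½ = 0.0107 day⁻¹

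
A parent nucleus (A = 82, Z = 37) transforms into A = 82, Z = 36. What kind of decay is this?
ΔA = 0, ΔZ = -1 ⇒ beta-plus decay (β⁺) or electron capture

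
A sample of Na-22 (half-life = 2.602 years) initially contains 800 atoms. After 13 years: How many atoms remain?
N = N₀(1/2)^(t/t½) = 25.07 atoms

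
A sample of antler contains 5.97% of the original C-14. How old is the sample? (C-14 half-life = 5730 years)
Age = t½ × log₂(1/ratio) = 23300 years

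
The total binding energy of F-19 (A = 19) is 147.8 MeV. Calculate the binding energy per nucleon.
B.E./A = 147.8/19 = 7.779 MeV/nucleon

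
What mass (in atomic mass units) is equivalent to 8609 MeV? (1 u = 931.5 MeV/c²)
m = E/c² = 9.242 u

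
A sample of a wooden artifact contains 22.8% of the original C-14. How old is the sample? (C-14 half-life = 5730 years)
Age = t½ × log₂(1/ratio) = 12220 years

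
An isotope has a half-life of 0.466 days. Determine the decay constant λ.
λ = ln(2)/t½ = 1.487 day⁻¹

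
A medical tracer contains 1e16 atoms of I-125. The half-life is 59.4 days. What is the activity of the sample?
A = λN = 1.167e14 decays/day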